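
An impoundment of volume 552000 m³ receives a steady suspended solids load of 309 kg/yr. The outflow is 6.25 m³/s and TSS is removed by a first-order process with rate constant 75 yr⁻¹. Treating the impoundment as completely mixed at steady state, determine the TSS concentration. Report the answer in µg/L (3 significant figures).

1.29 µg/L

Outflow Q = 6.25 m³/s × 3.156e+07 s/yr = 1.972e+08 m³/yr.
Steady-state CSTR mass balance: W = Q·C + k·V·C, so C = W/(Q + kV).
Q + kV = 1.972e+08 + 75·552000 = 2.386e+08 m³/yr.
C = 309/2.386e+08 = 1.295e-06 kg/m³ = 0.001295 mg/L = 1.295 µg/L.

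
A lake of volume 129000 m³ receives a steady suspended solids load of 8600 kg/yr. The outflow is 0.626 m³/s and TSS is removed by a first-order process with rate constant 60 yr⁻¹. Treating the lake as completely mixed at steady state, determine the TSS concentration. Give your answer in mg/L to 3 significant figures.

Outflow Q = 0.626 m³/s × 3.156e+07 s/yr = 1.976e+07 m³/yr.
Steady-state CSTR mass balance: W = Q·C + k·V·C, so C = W/(Q + kV).
Q + kV = 1.976e+07 + 60·129000 = 2.75e+07 m³/yr.
C = 8600/2.75e+07 = 0.0003128 kg/m³ = 0.3128 mg/L.

0.313 mg/L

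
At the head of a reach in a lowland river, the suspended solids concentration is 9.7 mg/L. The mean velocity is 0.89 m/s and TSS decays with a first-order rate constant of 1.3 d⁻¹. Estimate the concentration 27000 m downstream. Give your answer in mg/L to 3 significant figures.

6.15 mg/L

Travel time t = 27000 m / 0.89 m/s = 2.7e+04/0.89 = 3.034e+04 s = 0.3511 d.
First-order decay: C = 9.7·exp(−1.3·0.3511) = 9.7·0.6335 = 6.145 mg/L.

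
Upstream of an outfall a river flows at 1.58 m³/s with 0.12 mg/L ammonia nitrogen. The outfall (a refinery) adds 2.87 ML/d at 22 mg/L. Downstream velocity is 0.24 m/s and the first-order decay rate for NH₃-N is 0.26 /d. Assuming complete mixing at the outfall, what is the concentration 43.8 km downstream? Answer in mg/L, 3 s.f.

2.87 ML/d = 0.03322 m³/s.
After complete mixing, C₀ = (0.03322·22 + 1.58·0.12) / 1.613 = 0.5705 mg/L.
Travel time t = 4.38e+04 m / 0.24 m/s = 1.825e+05 s = 2.112 d.
C = 0.5705·exp(−0.26·2.112) = 0.5705·0.5774 = 0.3294 mg/L.

0.329 mg/L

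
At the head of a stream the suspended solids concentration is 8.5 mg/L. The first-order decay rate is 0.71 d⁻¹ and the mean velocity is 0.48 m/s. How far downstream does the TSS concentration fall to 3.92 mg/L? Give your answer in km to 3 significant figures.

45.2 km

From C = C₀·e^(−kt), t = ln(C₀/C)/k = ln(8.5/3.92)/0.71 = 0.774/0.71 = 1.09 d.
Distance = v·t = 0.48 m/s × 9.419e+04 s = 4.521e+04 m = 45.21 km.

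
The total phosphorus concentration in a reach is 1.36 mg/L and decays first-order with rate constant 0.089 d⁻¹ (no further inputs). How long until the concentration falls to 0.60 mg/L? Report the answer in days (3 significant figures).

9.19 d

t = ln(C₀/C)/k = ln(1.36/0.60)/0.089 = 0.8183/0.089 = 9.194 d.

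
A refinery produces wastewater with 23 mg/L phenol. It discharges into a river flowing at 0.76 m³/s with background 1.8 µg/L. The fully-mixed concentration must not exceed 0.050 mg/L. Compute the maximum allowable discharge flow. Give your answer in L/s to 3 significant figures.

1.60 L/s

1.8 µg/L = 0.0018 mg/L.
Mass balance at complete mixing: C_std·(Q_w + Q_r) = Q_w·C_e + Q_r·C_b.
Rearranging, Q_w = Q_r·(C_std − C_b)/(C_e − C_std) = 0.76·(0.05 − 0.0018) / (23 − 0.05) = 0.001596 m³/s.
= 1.596 L/s.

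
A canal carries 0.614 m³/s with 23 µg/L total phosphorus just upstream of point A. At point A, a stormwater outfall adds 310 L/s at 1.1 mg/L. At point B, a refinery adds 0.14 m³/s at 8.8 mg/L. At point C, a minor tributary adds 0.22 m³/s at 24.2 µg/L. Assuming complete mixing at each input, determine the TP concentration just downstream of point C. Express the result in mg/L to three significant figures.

23 µg/L = 0.023 mg/L.
310 L/s = 0.31 m³/s.
After input A: C = (0.614·0.023 + 0.31·1.1) / 0.924 = 0.3843 mg/L.
After input B: C = (0.924·0.3843 + 0.14·8.8) / 1.064 = 1.492 mg/L.
24.2 µg/L = 0.0242 mg/L.
After input C: C = (1.064·1.492 + 0.22·0.0242) / 1.284 = 1.24 mg/L.

1.24 mg/L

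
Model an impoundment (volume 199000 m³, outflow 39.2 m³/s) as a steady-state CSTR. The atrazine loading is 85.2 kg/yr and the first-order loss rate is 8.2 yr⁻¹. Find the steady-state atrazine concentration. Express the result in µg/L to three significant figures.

Outflow Q = 39.2 m³/s × 3.156e+07 s/yr = 1.237e+09 m³/yr.
Steady-state CSTR mass balance: W = Q·C + k·V·C, so C = W/(Q + kV).
Q + kV = 1.237e+09 + 8.2·199000 = 1.239e+09 m³/yr.
C = 85.2/1.239e+09 = 6.878e-08 kg/m³ = 6.878e-05 mg/L = 0.06878 µg/L.

0.0688 µg/L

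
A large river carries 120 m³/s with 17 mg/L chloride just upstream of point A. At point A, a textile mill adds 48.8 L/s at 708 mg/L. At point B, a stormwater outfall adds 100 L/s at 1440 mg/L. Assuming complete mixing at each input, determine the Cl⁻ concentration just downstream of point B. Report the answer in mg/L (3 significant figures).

48.8 L/s = 0.0488 m³/s.
After input A: C = (120·17 + 0.0488·708) / 120 = 17.28 mg/L.
100 L/s = 0.1 m³/s.
After input B: C = (120·17.28 + 0.1·1440) / 120.1 = 18.47 mg/L.

18.5 mg/L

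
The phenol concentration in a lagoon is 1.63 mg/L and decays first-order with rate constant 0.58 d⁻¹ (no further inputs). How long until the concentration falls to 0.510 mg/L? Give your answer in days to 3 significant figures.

2.00 d

t = ln(C₀/C)/k = ln(1.63/0.510)/0.58 = 1.162/0.58 = 2.003 d.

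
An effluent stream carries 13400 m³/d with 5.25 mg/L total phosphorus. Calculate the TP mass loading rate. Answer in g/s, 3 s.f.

0.814 g/s

13400 m³/d = 0.1551 m³/s.
Mass flux = Q·C = 0.1551 m³/s × 5.25 g/m³ = 0.8142 g/s.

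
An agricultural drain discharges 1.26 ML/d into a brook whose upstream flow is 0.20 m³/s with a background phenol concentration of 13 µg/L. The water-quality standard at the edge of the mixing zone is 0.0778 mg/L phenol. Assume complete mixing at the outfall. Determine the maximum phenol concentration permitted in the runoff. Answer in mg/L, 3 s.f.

0.966 mg/L

1.26 ML/d = 0.01458 m³/s.
13 µg/L = 0.013 mg/L.
Mass balance: 0.0778·0.2146 = 0.01458·Cₑ + 0.2·0.013.
Cₑ = (0.01669 − 0.0026) / 0.01458 = 0.9665 mg/L.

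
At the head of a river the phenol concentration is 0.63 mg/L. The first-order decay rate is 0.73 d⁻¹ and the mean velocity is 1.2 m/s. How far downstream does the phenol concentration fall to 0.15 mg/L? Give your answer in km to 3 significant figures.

204 km

From C = C₀·e^(−kt), t = ln(C₀/C)/k = ln(0.63/0.15)/0.73 = 1.435/0.73 = 1.966 d.
Distance = v·t = 1.2 m/s × 1.699e+05 s = 2.038e+05 m = 203.8 km.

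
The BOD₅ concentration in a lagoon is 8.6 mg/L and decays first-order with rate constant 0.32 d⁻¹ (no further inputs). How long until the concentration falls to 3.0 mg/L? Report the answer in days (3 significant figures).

3.29 d

t = ln(C₀/C)/k = ln(8.6/3.0)/0.32 = 1.053/0.32 = 3.291 d.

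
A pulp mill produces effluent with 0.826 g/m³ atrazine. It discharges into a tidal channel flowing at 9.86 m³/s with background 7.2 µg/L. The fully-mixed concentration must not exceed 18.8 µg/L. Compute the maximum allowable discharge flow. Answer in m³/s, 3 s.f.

0.142 m³/s

7.2 µg/L = 0.0072 mg/L.
18.8 µg/L = 0.0188 mg/L.
Mass balance at complete mixing: C_std·(Q_w + Q_r) = Q_w·C_e + Q_r·C_b.
Rearranging, Q_w = Q_r·(C_std − C_b)/(C_e − C_std) = 9.86·(0.0188 − 0.0072) / (0.826 − 0.0188) = 0.1417 m³/s.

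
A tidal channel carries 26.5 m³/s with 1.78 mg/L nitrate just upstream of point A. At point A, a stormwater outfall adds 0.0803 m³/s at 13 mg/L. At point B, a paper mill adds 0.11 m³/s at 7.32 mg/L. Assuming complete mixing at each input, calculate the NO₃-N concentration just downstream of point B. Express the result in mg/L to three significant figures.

1.84 mg/L

After input A: C = (26.5·1.78 + 0.0803·13) / 26.58 = 1.814 mg/L.
After input B: C = (26.58·1.814 + 0.11·7.32) / 26.69 = 1.837 mg/L.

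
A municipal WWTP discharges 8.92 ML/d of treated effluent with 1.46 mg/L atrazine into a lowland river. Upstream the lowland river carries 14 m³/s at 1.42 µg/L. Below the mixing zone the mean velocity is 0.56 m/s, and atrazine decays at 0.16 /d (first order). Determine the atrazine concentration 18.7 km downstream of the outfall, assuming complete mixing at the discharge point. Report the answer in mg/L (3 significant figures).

8.92 ML/d = 0.1032 m³/s.
1.42 µg/L = 0.00142 mg/L.
After complete mixing, C₀ = (0.1032·1.46 + 14·0.00142) / 14.1 = 0.0121 mg/L.
Travel time t = 1.87e+04 m / 0.56 m/s = 3.339e+04 s = 0.3865 d.
C = 0.0121·exp(−0.16·0.3865) = 0.0121·0.94 = 0.01137 mg/L.

0.0114 mg/L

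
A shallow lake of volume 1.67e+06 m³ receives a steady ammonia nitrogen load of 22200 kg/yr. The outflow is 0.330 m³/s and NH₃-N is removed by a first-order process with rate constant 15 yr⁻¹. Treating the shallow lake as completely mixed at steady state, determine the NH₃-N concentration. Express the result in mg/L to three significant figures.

Outflow Q = 0.330 m³/s × 3.156e+07 s/yr = 1.041e+07 m³/yr.
Steady-state CSTR mass balance: W = Q·C + k·V·C, so C = W/(Q + kV).
Q + kV = 1.041e+07 + 15·1.67e+06 = 3.546e+07 m³/yr.
C = 22200/3.546e+07 = 0.000626 kg/m³ = 0.626 mg/L.

0.626 mg/L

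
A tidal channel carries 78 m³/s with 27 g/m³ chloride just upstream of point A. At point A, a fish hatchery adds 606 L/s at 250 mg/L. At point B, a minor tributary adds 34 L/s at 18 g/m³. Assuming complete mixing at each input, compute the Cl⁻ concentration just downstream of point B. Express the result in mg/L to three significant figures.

606 L/s = 0.606 m³/s.
After input A: C = (78·27 + 0.606·250) / 78.61 = 28.72 mg/L.
34 L/s = 0.034 m³/s.
After input B: C = (78.61·28.72 + 0.034·18) / 78.64 = 28.71 mg/L.

28.7 mg/L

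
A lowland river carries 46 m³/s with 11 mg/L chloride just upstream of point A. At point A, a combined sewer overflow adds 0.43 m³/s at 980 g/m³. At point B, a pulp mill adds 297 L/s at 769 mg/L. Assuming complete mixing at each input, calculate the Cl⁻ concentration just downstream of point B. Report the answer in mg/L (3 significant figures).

24.7 mg/L

After input A: C = (46·11 + 0.43·980) / 46.43 = 19.97 mg/L.
297 L/s = 0.297 m³/s.
After input B: C = (46.43·19.97 + 0.297·769) / 46.73 = 24.74 mg/L.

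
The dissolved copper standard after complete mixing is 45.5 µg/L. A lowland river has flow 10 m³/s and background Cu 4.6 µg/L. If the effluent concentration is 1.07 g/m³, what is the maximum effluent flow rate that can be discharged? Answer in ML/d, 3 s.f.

4.6 µg/L = 0.0046 mg/L.
45.5 µg/L = 0.0455 mg/L.
Mass balance at complete mixing: C_std·(Q_w + Q_r) = Q_w·C_e + Q_r·C_b.
Rearranging, Q_w = Q_r·(C_std − C_b)/(C_e − C_std) = 10·(0.0455 − 0.0046) / (1.07 − 0.0455) = 0.3992 m³/s.
= 34.49 ML/d.

34.5 ML/d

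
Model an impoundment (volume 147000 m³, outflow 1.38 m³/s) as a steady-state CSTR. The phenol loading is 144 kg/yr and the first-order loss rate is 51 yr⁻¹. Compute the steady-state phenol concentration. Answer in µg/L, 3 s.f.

2.82 µg/L

Outflow Q = 1.38 m³/s × 3.156e+07 s/yr = 4.355e+07 m³/yr.
Steady-state CSTR mass balance: W = Q·C + k·V·C, so C = W/(Q + kV).
Q + kV = 4.355e+07 + 51·147000 = 5.105e+07 m³/yr.
C = 144/5.105e+07 = 2.821e-06 kg/m³ = 0.002821 mg/L = 2.821 µg/L.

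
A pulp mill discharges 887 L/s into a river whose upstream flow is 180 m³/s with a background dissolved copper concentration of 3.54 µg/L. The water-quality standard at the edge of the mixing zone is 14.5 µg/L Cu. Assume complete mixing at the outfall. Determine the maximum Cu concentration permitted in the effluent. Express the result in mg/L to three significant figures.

887 L/s = 0.887 m³/s.
3.54 µg/L = 0.00354 mg/L.
14.5 µg/L = 0.0145 mg/L.
Mass balance: 0.0145·180.9 = 0.887·Cₑ + 180·0.00354.
Cₑ = (2.623 − 0.6372) / 0.887 = 2.239 mg/L.

2.24 mg/L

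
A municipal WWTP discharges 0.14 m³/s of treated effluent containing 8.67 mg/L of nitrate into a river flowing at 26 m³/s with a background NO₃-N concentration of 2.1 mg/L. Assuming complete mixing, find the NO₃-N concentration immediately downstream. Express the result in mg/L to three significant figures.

2.14 mg/L

Conservation of mass across the mixing zone: C = (0.14·8.67 + 26·2.1) / (0.14 + 26) = 55.81/26.14 = 2.135 mg/L.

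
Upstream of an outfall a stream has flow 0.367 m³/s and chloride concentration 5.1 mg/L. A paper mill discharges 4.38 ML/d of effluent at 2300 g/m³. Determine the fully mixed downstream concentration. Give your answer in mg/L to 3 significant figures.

4.38 ML/d = 0.05069 m³/s.
Conservation of mass across the mixing zone: C = (0.05069·2300 + 0.367·5.1) / (0.05069 + 0.367) = 118.5/0.4177 = 283.6 mg/L.

284 mg/L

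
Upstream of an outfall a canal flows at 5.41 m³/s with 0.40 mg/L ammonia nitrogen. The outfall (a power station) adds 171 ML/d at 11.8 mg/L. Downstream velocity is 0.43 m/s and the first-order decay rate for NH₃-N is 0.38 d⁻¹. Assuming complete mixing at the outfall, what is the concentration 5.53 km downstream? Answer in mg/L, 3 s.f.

3.26 mg/L

171 ML/d = 1.979 m³/s.
After complete mixing, C₀ = (1.979·11.8 + 5.41·0.4) / 7.389 = 3.453 mg/L.
Travel time t = 5530 m / 0.43 m/s = 1.286e+04 s = 0.1488 d.
C = 3.453·exp(−0.38·0.1488) = 3.453·0.945 = 3.264 mg/L.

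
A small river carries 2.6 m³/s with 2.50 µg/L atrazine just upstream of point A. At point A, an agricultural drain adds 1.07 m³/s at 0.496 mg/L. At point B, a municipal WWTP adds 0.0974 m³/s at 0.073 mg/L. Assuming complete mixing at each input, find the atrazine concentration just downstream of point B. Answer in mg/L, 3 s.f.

0.144 mg/L

2.50 µg/L = 0.0025 mg/L.
After input A: C = (2.6·0.0025 + 1.07·0.496) / 3.67 = 0.1464 mg/L.
After input B: C = (3.67·0.1464 + 0.0974·0.073) / 3.767 = 0.1445 mg/L.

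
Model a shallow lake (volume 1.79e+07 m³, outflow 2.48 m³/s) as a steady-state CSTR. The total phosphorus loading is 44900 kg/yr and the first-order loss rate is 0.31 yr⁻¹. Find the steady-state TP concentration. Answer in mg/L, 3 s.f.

0.536 mg/L

Outflow Q = 2.48 m³/s × 3.156e+07 s/yr = 7.826e+07 m³/yr.
Steady-state CSTR mass balance: W = Q·C + k·V·C, so C = W/(Q + kV).
Q + kV = 7.826e+07 + 0.31·1.79e+07 = 8.381e+07 m³/yr.
C = 44900/8.381e+07 = 0.0005357 kg/m³ = 0.5357 mg/L.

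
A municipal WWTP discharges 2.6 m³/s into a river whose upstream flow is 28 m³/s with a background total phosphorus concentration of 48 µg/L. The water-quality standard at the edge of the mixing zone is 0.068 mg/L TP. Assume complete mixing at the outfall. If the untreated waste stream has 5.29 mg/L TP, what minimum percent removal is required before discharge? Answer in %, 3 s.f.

48 µg/L = 0.048 mg/L.
Mass balance: 0.068·30.6 = 2.6·Cₑ + 28·0.048.
Cₑ = (2.081 − 1.344) / 2.6 = 0.2834 mg/L.
Required removal = 1 − 0.2834/5.29 = 94.64 %.

94.6 %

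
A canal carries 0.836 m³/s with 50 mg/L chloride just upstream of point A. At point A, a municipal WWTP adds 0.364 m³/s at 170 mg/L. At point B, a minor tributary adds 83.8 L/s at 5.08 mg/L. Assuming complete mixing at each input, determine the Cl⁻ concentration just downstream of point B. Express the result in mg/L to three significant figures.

81.1 mg/L

After input A: C = (0.836·50 + 0.364·170) / 1.2 = 86.4 mg/L.
83.8 L/s = 0.0838 m³/s.
After input B: C = (1.2·86.4 + 0.0838·5.08) / 1.284 = 81.09 mg/L.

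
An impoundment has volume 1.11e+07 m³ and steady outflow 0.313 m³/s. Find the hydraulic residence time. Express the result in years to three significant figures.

Q = 0.313 m³/s × 3.156e+07 s/yr = 9.878e+06 m³/yr.
Hydraulic residence time τ = V/Q = 1.11e+07/9.878e+06 = 1.124 yr.

1.12 yr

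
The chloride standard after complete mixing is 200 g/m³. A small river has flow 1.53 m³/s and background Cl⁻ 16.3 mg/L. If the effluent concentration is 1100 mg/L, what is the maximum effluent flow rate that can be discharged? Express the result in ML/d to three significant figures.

27.0 ML/d

Mass balance at complete mixing: C_std·(Q_w + Q_r) = Q_w·C_e + Q_r·C_b.
Rearranging, Q_w = Q_r·(C_std − C_b)/(C_e − C_std) = 1.53·(200 − 16.3) / (1100 − 200) = 0.3123 m³/s.
= 26.98 ML/d.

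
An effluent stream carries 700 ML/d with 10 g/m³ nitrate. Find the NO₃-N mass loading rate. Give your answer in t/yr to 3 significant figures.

2560 t/yr

700 ML/d = 8.102 m³/s.
Mass flux = Q·C = 8.102 m³/s × 10 g/m³ = 81.02 g/s.
= 81.02 g/s × 31.56 = 2557 t/yr.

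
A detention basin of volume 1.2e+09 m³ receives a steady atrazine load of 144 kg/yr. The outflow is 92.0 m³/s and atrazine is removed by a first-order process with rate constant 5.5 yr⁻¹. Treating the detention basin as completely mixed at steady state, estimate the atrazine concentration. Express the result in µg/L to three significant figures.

Outflow Q = 92.0 m³/s × 3.156e+07 s/yr = 2.903e+09 m³/yr.
Steady-state CSTR mass balance: W = Q·C + k·V·C, so C = W/(Q + kV).
Q + kV = 2.903e+09 + 5.5·1.2e+09 = 9.503e+09 m³/yr.
C = 144/9.503e+09 = 1.515e-08 kg/m³ = 1.515e-05 mg/L = 0.01515 µg/L.

0.0152 µg/L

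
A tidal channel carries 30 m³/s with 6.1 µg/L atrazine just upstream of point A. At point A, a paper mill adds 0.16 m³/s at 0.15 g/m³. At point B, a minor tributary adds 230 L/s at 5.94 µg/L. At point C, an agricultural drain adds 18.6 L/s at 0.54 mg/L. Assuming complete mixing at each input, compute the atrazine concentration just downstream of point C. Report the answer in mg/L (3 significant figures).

6.1 µg/L = 0.0061 mg/L.
After input A: C = (30·0.0061 + 0.16·0.15) / 30.16 = 0.006863 mg/L.
230 L/s = 0.23 m³/s.
5.94 µg/L = 0.00594 mg/L.
After input B: C = (30.16·0.006863 + 0.23·0.00594) / 30.39 = 0.006856 mg/L.
18.6 L/s = 0.0186 m³/s.
After input C: C = (30.39·0.006856 + 0.0186·0.54) / 30.41 = 0.007183 mg/L.

0.00718 mg/L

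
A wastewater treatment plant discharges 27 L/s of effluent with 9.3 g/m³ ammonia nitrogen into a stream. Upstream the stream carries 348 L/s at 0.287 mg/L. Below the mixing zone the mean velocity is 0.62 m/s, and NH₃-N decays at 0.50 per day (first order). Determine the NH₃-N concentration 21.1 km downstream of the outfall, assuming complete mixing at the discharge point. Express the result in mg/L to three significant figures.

27 L/s = 0.027 m³/s.
348 L/s = 0.348 m³/s.
After complete mixing, C₀ = (0.027·9.3 + 0.348·0.287) / 0.375 = 0.9359 mg/L.
Travel time t = 2.11e+04 m / 0.62 m/s = 3.403e+04 s = 0.3939 d.
C = 0.9359·exp(−0.50·0.3939) = 0.9359·0.8212 = 0.7686 mg/L.

0.769 mg/L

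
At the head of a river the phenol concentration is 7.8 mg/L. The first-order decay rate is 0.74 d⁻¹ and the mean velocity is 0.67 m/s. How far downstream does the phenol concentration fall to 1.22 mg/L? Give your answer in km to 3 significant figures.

145 km

From C = C₀·e^(−kt), t = ln(C₀/C)/k = ln(7.8/1.22)/0.74 = 1.855/0.74 = 2.507 d.
Distance = v·t = 0.67 m/s × 2.166e+05 s = 1.451e+05 m = 145.1 km.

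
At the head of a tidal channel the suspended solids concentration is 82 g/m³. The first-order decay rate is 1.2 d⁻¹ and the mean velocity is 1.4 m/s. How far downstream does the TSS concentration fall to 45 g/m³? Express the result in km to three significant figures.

60.5 km

From C = C₀·e^(−kt), t = ln(C₀/C)/k = ln(82/45)/1.2 = 0.6001/1.2 = 0.5 d.
Distance = v·t = 1.4 m/s × 4.32e+04 s = 6.049e+04 m = 60.49 km.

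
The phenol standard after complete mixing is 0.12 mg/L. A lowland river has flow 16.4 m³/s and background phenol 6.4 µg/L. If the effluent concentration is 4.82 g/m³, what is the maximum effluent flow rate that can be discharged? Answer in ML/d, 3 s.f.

6.4 µg/L = 0.0064 mg/L.
Mass balance at complete mixing: C_std·(Q_w + Q_r) = Q_w·C_e + Q_r·C_b.
Rearranging, Q_w = Q_r·(C_std − C_b)/(C_e − C_std) = 16.4·(0.12 − 0.0064) / (4.82 − 0.12) = 0.3964 m³/s.
= 34.25 ML/d.

34.2 ML/d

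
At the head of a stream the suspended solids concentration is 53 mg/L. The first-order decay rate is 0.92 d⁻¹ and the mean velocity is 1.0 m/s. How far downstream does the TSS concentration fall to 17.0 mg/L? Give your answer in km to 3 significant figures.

107 km

From C = C₀·e^(−kt), t = ln(C₀/C)/k = ln(53/17.0)/0.92 = 1.137/0.92 = 1.236 d.
Distance = v·t = 1.0 m/s × 1.068e+05 s = 1.068e+05 m = 106.8 km.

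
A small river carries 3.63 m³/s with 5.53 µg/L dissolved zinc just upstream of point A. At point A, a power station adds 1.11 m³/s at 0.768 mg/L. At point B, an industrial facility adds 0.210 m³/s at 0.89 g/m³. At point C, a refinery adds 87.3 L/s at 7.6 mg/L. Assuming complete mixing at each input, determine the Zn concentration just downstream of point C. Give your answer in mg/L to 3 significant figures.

0.342 mg/L

5.53 µg/L = 0.00553 mg/L.
After input A: C = (3.63·0.00553 + 1.11·0.768) / 4.74 = 0.1841 mg/L.
After input B: C = (4.74·0.1841 + 0.21·0.89) / 4.95 = 0.214 mg/L.
87.3 L/s = 0.0873 m³/s.
After input C: C = (4.95·0.214 + 0.0873·7.6) / 5.037 = 0.342 mg/L.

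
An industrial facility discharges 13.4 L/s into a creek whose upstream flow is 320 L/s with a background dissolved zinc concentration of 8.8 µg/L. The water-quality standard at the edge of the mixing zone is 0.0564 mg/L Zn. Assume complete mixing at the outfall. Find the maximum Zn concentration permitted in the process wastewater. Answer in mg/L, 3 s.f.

13.4 L/s = 0.0134 m³/s.
320 L/s = 0.32 m³/s.
8.8 µg/L = 0.0088 mg/L.
Mass balance: 0.0564·0.3334 = 0.0134·Cₑ + 0.32·0.0088.
Cₑ = (0.0188 − 0.002816) / 0.0134 = 1.193 mg/L.

1.19 mg/L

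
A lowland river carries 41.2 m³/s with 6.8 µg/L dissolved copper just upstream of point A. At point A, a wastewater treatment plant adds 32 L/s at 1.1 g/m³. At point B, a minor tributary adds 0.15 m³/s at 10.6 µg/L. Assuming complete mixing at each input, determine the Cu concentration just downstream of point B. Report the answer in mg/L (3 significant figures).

0.00766 mg/L

6.8 µg/L = 0.0068 mg/L.
32 L/s = 0.032 m³/s.
After input A: C = (41.2·0.0068 + 0.032·1.1) / 41.23 = 0.007648 mg/L.
10.6 µg/L = 0.0106 mg/L.
After input B: C = (41.23·0.007648 + 0.15·0.0106) / 41.38 = 0.007659 mg/L.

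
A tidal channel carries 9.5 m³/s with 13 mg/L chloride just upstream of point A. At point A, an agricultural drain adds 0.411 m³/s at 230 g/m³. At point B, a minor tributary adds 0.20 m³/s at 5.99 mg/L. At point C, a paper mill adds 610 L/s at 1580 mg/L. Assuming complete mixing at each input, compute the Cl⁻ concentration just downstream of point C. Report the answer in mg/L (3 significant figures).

110 mg/L

After input A: C = (9.5·13 + 0.411·230) / 9.911 = 22 mg/L.
After input B: C = (9.911·22 + 0.2·5.99) / 10.11 = 21.68 mg/L.
610 L/s = 0.61 m³/s.
After input C: C = (10.11·21.68 + 0.61·1580) / 10.72 = 110.3 mg/L.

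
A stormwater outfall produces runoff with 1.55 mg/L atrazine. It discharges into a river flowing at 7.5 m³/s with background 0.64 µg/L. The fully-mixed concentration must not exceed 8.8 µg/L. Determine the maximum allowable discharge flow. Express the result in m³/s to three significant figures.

0.64 µg/L = 0.00064 mg/L.
8.8 µg/L = 0.0088 mg/L.
Mass balance at complete mixing: C_std·(Q_w + Q_r) = Q_w·C_e + Q_r·C_b.
Rearranging, Q_w = Q_r·(C_std − C_b)/(C_e − C_std) = 7.5·(0.0088 − 0.00064) / (1.55 − 0.0088) = 0.03971 m³/s.

0.0397 m³/s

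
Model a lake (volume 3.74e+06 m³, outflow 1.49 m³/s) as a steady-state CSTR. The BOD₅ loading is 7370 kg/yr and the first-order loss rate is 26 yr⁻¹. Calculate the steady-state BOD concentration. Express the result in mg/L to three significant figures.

Outflow Q = 1.49 m³/s × 3.156e+07 s/yr = 4.702e+07 m³/yr.
Steady-state CSTR mass balance: W = Q·C + k·V·C, so C = W/(Q + kV).
Q + kV = 4.702e+07 + 26·3.74e+06 = 1.443e+08 m³/yr.
C = 7370/1.443e+08 = 5.109e-05 kg/m³ = 0.05109 mg/L.

0.0511 mg/L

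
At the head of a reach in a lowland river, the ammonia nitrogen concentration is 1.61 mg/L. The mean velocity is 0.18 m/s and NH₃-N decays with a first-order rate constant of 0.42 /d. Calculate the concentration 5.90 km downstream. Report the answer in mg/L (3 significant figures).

1.37 mg/L

Travel time t = 5.90 km / 0.18 m/s = 5900/0.18 = 3.278e+04 s = 0.3794 d.
First-order decay: C = 1.61·exp(−0.42·0.3794) = 1.61·0.8527 = 1.373 mg/L.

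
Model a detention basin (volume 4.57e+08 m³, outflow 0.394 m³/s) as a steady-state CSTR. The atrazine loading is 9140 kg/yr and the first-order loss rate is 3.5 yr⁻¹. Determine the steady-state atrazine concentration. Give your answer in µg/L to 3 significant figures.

5.67 µg/L

Outflow Q = 0.394 m³/s × 3.156e+07 s/yr = 1.243e+07 m³/yr.
Steady-state CSTR mass balance: W = Q·C + k·V·C, so C = W/(Q + kV).
Q + kV = 1.243e+07 + 3.5·4.57e+08 = 1.612e+09 m³/yr.
C = 9140/1.612e+09 = 5.67e-06 kg/m³ = 0.00567 mg/L = 5.67 µg/L.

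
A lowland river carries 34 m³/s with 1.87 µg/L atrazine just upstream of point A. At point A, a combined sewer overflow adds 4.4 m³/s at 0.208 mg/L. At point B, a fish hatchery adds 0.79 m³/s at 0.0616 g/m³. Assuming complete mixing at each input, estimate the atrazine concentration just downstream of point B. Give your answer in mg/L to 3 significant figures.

1.87 µg/L = 0.00187 mg/L.
After input A: C = (34·0.00187 + 4.4·0.208) / 38.4 = 0.02549 mg/L.
After input B: C = (38.4·0.02549 + 0.79·0.0616) / 39.19 = 0.02622 mg/L.

0.0262 mg/L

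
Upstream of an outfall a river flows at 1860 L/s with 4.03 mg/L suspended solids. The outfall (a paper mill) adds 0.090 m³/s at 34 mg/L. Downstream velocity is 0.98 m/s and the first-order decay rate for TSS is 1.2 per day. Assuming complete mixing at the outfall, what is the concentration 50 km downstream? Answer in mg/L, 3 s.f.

1860 L/s = 1.86 m³/s.
After complete mixing, C₀ = (0.09·34 + 1.86·4.03) / 1.95 = 5.413 mg/L.
Travel time t = 5e+04 m / 0.98 m/s = 5.102e+04 s = 0.5905 d.
C = 5.413·exp(−1.2·0.5905) = 5.413·0.4923 = 2.665 mg/L.

2.67 mg/L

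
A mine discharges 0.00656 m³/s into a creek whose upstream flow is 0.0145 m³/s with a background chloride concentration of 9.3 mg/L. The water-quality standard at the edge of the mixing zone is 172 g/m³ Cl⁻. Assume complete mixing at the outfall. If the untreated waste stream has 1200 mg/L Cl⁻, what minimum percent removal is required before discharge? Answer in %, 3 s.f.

Mass balance: 172·0.02106 = 0.00656·Cₑ + 0.0145·9.3.
Cₑ = (3.622 − 0.1349) / 0.00656 = 531.6 mg/L.
Required removal = 1 − 531.6/1200 = 55.7 %.

55.7 %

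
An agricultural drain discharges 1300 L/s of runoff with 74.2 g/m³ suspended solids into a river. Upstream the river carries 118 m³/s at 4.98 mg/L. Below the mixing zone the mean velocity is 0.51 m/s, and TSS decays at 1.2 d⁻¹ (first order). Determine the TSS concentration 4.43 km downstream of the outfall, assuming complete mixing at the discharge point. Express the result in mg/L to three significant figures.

1300 L/s = 1.3 m³/s.
After complete mixing, C₀ = (1.3·74.2 + 118·4.98) / 119.3 = 5.734 mg/L.
Travel time t = 4430 m / 0.51 m/s = 8686 s = 0.1005 d.
C = 5.734·exp(−1.2·0.1005) = 5.734·0.8864 = 5.083 mg/L.

5.08 mg/L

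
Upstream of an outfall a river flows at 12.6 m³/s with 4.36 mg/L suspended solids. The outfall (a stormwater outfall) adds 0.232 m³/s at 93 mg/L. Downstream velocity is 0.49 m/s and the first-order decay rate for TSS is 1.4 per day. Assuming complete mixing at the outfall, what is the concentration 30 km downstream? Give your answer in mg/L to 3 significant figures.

After complete mixing, C₀ = (0.232·93 + 12.6·4.36) / 12.83 = 5.963 mg/L.
Travel time t = 3e+04 m / 0.49 m/s = 6.122e+04 s = 0.7086 d.
C = 5.963·exp(−1.4·0.7086) = 5.963·0.3708 = 2.211 mg/L.

2.21 mg/L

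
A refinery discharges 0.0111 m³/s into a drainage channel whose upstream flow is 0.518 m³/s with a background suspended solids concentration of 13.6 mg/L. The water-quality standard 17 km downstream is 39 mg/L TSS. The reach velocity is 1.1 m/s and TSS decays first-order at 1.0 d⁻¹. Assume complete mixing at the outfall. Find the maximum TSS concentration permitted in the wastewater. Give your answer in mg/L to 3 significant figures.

Travel time to the compliance point: t = 1.7e+04/1.1 = 1.545e+04 s = 0.1789 d; decay factor exp(−1.0·0.1789) = 0.8362.
So the concentration just after mixing may be at most 39/0.8362 = 46.64 mg/L.
Mass balance: 46.64·0.5291 = 0.0111·Cₑ + 0.518·13.6.
Cₑ = (24.68 − 7.045) / 0.0111 = 1588 mg/L.

1590 mg/L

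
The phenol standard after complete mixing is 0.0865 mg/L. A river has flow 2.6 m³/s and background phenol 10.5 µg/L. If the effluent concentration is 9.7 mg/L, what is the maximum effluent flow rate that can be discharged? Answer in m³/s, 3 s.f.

0.0206 m³/s

10.5 µg/L = 0.0105 mg/L.
Mass balance at complete mixing: C_std·(Q_w + Q_r) = Q_w·C_e + Q_r·C_b.
Rearranging, Q_w = Q_r·(C_std − C_b)/(C_e − C_std) = 2.6·(0.0865 − 0.0105) / (9.7 − 0.0865) = 0.02055 m³/s.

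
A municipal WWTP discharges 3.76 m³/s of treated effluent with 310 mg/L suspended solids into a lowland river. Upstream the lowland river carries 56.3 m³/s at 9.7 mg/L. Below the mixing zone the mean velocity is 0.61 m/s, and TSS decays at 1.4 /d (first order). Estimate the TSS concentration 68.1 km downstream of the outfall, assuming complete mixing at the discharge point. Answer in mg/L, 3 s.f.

4.67 mg/L

After complete mixing, C₀ = (3.76·310 + 56.3·9.7) / 60.06 = 28.5 mg/L.
Travel time t = 6.81e+04 m / 0.61 m/s = 1.116e+05 s = 1.292 d.
C = 28.5·exp(−1.4·1.292) = 28.5·0.1638 = 4.669 mg/L.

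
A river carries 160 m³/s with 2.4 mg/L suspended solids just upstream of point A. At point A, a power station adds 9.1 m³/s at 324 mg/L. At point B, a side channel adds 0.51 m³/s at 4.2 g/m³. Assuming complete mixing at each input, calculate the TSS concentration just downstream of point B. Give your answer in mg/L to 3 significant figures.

19.7 mg/L

After input A: C = (160·2.4 + 9.1·324) / 169.1 = 19.71 mg/L.
After input B: C = (169.1·19.71 + 0.51·4.2) / 169.6 = 19.66 mg/L.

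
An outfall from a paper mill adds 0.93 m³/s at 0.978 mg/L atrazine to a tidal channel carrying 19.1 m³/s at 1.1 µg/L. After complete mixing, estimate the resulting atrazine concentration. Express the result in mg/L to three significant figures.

0.0465 mg/L

1.1 µg/L = 0.0011 mg/L.
Flow-weighted mixing gives C = (0.93·0.978 + 19.1·0.0011) / (0.93 + 19.1) = 0.9305/20.03 = 0.04646 mg/L.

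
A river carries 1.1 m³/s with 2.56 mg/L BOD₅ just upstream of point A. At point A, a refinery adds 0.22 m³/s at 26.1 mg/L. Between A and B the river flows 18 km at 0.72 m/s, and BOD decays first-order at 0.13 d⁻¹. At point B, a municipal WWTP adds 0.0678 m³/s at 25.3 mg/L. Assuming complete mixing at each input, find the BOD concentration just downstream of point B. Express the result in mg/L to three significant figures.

After input A: C = (1.1·2.56 + 0.22·26.1) / 1.32 = 6.483 mg/L.
Over the 18 km reach to input B (t = 2.5e+04 s = 0.2894 d), decay gives C = 6.483·exp(−0.13·0.2894) = 6.244 mg/L.
After input B: C = (1.32·6.244 + 0.0678·25.3) / 1.388 = 7.175 mg/L.

7.17 mg/L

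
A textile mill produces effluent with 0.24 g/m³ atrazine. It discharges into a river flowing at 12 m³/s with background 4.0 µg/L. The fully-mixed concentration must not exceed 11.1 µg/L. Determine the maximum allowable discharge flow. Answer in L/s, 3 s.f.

372 L/s

4.0 µg/L = 0.004 mg/L.
11.1 µg/L = 0.0111 mg/L.
Mass balance at complete mixing: C_std·(Q_w + Q_r) = Q_w·C_e + Q_r·C_b.
Rearranging, Q_w = Q_r·(C_std − C_b)/(C_e − C_std) = 12·(0.0111 − 0.004) / (0.24 − 0.0111) = 0.3722 m³/s.
= 372.2 L/s.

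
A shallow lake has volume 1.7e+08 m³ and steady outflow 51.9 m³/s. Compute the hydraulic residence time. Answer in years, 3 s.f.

0.104 yr

Q = 51.9 m³/s × 3.156e+07 s/yr = 1.638e+09 m³/yr.
Hydraulic residence time τ = V/Q = 1.7e+08/1.638e+09 = 0.1038 yr.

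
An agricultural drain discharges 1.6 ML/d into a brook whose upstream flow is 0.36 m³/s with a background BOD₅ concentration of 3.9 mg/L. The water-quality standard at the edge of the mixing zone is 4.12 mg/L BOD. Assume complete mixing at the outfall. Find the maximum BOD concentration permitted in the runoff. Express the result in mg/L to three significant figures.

8.40 mg/L

1.6 ML/d = 0.01852 m³/s.
Mass balance: 4.12·0.3785 = 0.01852·Cₑ + 0.36·3.9.
Cₑ = (1.559 − 1.404) / 0.01852 = 8.397 mg/L.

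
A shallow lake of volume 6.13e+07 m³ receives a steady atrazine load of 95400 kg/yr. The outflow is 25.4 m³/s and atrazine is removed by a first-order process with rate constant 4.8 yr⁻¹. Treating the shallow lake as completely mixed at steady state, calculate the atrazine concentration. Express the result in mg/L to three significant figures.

0.0871 mg/L

Outflow Q = 25.4 m³/s × 3.156e+07 s/yr = 8.016e+08 m³/yr.
Steady-state CSTR mass balance: W = Q·C + k·V·C, so C = W/(Q + kV).
Q + kV = 8.016e+08 + 4.8·6.13e+07 = 1.096e+09 m³/yr.
C = 95400/1.096e+09 = 8.706e-05 kg/m³ = 0.08706 mg/L.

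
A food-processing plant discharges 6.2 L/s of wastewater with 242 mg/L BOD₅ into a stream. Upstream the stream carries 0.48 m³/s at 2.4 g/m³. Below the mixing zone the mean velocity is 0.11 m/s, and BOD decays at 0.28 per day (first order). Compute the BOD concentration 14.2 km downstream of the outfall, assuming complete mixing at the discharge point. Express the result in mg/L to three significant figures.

3.59 mg/L

6.2 L/s = 0.0062 m³/s.
After complete mixing, C₀ = (0.0062·242 + 0.48·2.4) / 0.4862 = 5.455 mg/L.
Travel time t = 1.42e+04 m / 0.11 m/s = 1.291e+05 s = 1.494 d.
C = 5.455·exp(−0.28·1.494) = 5.455·0.6581 = 3.59 mg/L.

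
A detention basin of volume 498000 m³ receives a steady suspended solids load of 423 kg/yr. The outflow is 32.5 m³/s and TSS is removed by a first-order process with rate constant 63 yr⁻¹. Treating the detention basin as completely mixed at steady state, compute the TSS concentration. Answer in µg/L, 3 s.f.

0.400 µg/L

Outflow Q = 32.5 m³/s × 3.156e+07 s/yr = 1.026e+09 m³/yr.
Steady-state CSTR mass balance: W = Q·C + k·V·C, so C = W/(Q + kV).
Q + kV = 1.026e+09 + 63·498000 = 1.057e+09 m³/yr.
C = 423/1.057e+09 = 4.002e-07 kg/m³ = 0.0004002 mg/L = 0.4002 µg/L.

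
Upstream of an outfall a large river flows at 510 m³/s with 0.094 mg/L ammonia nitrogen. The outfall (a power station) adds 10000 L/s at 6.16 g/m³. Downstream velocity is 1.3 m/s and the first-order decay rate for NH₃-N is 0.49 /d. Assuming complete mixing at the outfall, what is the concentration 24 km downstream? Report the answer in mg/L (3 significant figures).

10000 L/s = 10 m³/s.
After complete mixing, C₀ = (10·6.16 + 510·0.094) / 520 = 0.2107 mg/L.
Travel time t = 2.4e+04 m / 1.3 m/s = 1.846e+04 s = 0.2137 d.
C = 0.2107·exp(−0.49·0.2137) = 0.2107·0.9006 = 0.1897 mg/L.

0.190 mg/L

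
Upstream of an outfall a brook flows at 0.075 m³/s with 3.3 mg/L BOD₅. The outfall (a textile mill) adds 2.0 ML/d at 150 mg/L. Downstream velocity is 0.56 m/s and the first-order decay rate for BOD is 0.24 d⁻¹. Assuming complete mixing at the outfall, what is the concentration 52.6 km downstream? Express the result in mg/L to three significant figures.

29.2 mg/L

2.0 ML/d = 0.02315 m³/s.
After complete mixing, C₀ = (0.02315·150 + 0.075·3.3) / 0.09815 = 37.9 mg/L.
Travel time t = 5.26e+04 m / 0.56 m/s = 9.393e+04 s = 1.087 d.
C = 37.9·exp(−0.24·1.087) = 37.9·0.7703 = 29.2 mg/L.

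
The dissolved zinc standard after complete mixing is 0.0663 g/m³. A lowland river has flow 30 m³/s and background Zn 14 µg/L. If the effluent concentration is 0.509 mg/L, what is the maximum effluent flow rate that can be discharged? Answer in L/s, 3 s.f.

14 µg/L = 0.014 mg/L.
Mass balance at complete mixing: C_std·(Q_w + Q_r) = Q_w·C_e + Q_r·C_b.
Rearranging, Q_w = Q_r·(C_std − C_b)/(C_e − C_std) = 30·(0.0663 − 0.014) / (0.509 − 0.0663) = 3.544 m³/s.
= 3544 L/s.

3540 L/s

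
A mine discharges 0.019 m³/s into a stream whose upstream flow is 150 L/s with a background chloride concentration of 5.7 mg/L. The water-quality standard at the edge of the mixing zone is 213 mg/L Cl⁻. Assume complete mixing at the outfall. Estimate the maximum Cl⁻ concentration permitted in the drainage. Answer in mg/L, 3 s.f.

150 L/s = 0.15 m³/s.
Mass balance: 213·0.169 = 0.019·Cₑ + 0.15·5.7.
Cₑ = (36 − 0.855) / 0.019 = 1850 mg/L.

1850 mg/L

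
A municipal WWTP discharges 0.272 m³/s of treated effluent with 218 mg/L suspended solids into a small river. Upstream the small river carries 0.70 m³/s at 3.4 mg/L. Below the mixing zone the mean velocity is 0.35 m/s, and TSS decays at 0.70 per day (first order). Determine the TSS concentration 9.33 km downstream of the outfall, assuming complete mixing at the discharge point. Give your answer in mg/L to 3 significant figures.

51.1 mg/L

After complete mixing, C₀ = (0.272·218 + 0.7·3.4) / 0.972 = 63.45 mg/L.
Travel time t = 9330 m / 0.35 m/s = 2.666e+04 s = 0.3085 d.
C = 63.45·exp(−0.70·0.3085) = 63.45·0.8058 = 51.13 mg/L.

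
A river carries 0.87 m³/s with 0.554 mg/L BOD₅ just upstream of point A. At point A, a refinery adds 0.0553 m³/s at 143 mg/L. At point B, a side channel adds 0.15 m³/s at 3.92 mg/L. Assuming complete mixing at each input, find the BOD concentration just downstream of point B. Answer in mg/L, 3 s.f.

8.35 mg/L

After input A: C = (0.87·0.554 + 0.0553·143) / 0.9253 = 9.067 mg/L.
After input B: C = (0.9253·9.067 + 0.15·3.92) / 1.075 = 8.349 mg/L.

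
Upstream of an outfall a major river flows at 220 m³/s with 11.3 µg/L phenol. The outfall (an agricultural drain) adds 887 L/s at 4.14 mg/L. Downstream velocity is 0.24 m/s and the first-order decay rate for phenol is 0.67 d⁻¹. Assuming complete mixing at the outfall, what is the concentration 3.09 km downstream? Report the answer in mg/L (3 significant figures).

0.0252 mg/L

887 L/s = 0.887 m³/s.
11.3 µg/L = 0.0113 mg/L.
After complete mixing, C₀ = (0.887·4.14 + 220·0.0113) / 220.9 = 0.02788 mg/L.
Travel time t = 3090 m / 0.24 m/s = 1.288e+04 s = 0.149 d.
C = 0.02788·exp(−0.67·0.149) = 0.02788·0.905 = 0.02523 mg/L.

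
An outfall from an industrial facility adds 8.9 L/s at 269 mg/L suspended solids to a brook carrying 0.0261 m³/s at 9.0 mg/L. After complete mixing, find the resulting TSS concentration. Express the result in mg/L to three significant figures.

8.9 L/s = 0.0089 m³/s.
Flow-weighted mixing gives C = (0.0089·269 + 0.0261·9) / (0.0089 + 0.0261) = 2.629/0.035 = 75.11 mg/L.

75.1 mg/L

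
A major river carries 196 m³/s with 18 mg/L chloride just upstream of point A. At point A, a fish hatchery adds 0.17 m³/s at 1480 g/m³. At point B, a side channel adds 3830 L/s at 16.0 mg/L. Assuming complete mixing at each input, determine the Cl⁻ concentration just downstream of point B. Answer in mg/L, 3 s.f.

After input A: C = (196·18 + 0.17·1480) / 196.2 = 19.27 mg/L.
3830 L/s = 3.83 m³/s.
After input B: C = (196.2·19.27 + 3.83·16) / 200 = 19.2 mg/L.

19.2 mg/L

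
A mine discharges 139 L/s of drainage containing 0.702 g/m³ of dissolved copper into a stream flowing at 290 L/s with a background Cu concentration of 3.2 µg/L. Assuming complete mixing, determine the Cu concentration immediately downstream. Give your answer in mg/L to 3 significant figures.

0.230 mg/L

139 L/s = 0.139 m³/s.
290 L/s = 0.29 m³/s.
3.2 µg/L = 0.0032 mg/L.
By mass balance at complete mixing, C = (0.139·0.702 + 0.29·0.0032) / (0.139 + 0.29) = 0.09851/0.429 = 0.2296 mg/L.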